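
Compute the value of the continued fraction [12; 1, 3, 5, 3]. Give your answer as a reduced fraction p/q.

855/67

Compute successive convergents:
a_0 = 12: 12/1
a_1 = 1: 13/1
a_2 = 3: 51/4
a_3 = 5: 268/21
a_4 = 3: 855/67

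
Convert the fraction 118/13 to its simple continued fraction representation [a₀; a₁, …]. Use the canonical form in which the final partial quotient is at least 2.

[9; 13]

⌊118/13⌋ = 9, remainder 1
⌊13/1⌋ = 13, remainder 0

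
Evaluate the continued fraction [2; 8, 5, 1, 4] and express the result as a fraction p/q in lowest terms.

503/237

Start with 4.
1 + 1/(4/1) = 1 + 1/4 = 5/4
5 + 1/(5/4) = 5 + 4/5 = 29/5
8 + 1/(29/5) = 8 + 5/29 = 237/29
2 + 1/(237/29) = 2 + 29/237 = 503/237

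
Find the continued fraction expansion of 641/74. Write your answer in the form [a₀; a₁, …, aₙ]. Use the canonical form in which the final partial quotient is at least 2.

641 ÷ 74 → quotient 8, remainder 49
74 ÷ 49 → quotient 1, remainder 25
49 ÷ 25 → quotient 1, remainder 24
25 ÷ 24 → quotient 1, remainder 1
24 ÷ 1 → quotient 24, remainder 0

[8; 1, 1, 1, 24]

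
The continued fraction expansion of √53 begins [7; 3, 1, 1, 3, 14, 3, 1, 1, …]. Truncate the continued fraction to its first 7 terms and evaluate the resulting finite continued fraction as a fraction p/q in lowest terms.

7979/1096

a_0 = 7: 7/1
a_1 = 3: 22/3
a_2 = 1: 29/4
a_3 = 1: 51/7
a_4 = 3: 182/25
a_5 = 14: 2599/357
a_6 = 3: 7979/1096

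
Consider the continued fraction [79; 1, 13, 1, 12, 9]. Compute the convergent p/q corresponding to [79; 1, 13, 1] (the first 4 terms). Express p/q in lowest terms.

a_0 = 79: 79/1
a_1 = 1: 80/1
a_2 = 13: 1119/14
a_3 = 1: 1199/15

1199/15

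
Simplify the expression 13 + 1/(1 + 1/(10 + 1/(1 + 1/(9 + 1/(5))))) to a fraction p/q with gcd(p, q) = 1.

8447/607

Compute successive convergents:
a_0 = 13: 13/1
a_1 = 1: 14/1
a_2 = 10: 153/11
a_3 = 1: 167/12
a_4 = 9: 1656/119
a_5 = 5: 8447/607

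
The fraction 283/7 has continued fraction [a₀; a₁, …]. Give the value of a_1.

2

Run the Euclidean algorithm, recording each quotient:
⌊283/7⌋ = 40, remainder 3
⌊7/3⌋ = 2, remainder 1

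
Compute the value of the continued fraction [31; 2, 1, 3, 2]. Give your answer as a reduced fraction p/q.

Use the convergent recurrence hₖ = aₖ·hₖ₋₁ + hₖ₋₂ (and likewise for the denominators kₖ):
a_0 = 31: 31/1
a_1 = 2: 63/2
a_2 = 1: 94/3
a_3 = 3: 345/11
a_4 = 2: 784/25

784/25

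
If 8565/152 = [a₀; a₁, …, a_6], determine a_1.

Run the Euclidean algorithm, recording each quotient:
8565 = 56·152 + 53, so a_0 = 56
152 = 2·53 + 46, so a_1 = 2

2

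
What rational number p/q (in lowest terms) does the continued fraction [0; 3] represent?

Start with 3.
0 + 1/(3/1) = 0 + 1/3 = 1/3

1/3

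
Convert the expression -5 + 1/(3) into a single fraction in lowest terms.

-14/3

Work from the innermost term outward:
Start with 3.
-5 + 1/(3/1) = -5 + 1/3 = -14/3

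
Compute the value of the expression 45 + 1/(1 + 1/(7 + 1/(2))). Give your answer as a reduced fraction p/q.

Start with 2.
7 + 1/(2/1) = 7 + 1/2 = 15/2
1 + 1/(15/2) = 1 + 2/15 = 17/15
45 + 1/(17/15) = 45 + 15/17 = 780/17

780/17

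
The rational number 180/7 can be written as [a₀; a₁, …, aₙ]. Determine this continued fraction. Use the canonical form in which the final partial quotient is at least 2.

[25; 1, 2, 2]

⌊180/7⌋ = 25, remainder 5
⌊7/5⌋ = 1, remainder 2
⌊5/2⌋ = 2, remainder 1
⌊2/1⌋ = 2, remainder 0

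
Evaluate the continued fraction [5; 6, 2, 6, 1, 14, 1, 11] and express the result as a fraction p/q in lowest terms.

94696/18371

a_0 = 5: 5/1
a_1 = 6: 31/6
a_2 = 2: 67/13
a_3 = 6: 433/84
a_4 = 1: 500/97
a_5 = 14: 7433/1442
a_6 = 1: 7933/1539
a_7 = 11: 94696/18371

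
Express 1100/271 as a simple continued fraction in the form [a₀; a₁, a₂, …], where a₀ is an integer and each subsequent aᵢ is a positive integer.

1100 ÷ 271 → quotient 4, remainder 16
271 ÷ 16 → quotient 16, remainder 15
16 ÷ 15 → quotient 1, remainder 1
15 ÷ 1 → quotient 15, remainder 0

[4; 16, 1, 15]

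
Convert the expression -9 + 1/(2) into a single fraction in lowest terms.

-17/2

Work from the innermost term outward:
Start with 2.
-9 + 1/(2/1) = -9 + 1/2 = -17/2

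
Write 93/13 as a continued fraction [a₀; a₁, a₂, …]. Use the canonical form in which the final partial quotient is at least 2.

[7; 6, 2]

⌊93/13⌋ = 7, remainder 2
⌊13/2⌋ = 6, remainder 1
⌊2/1⌋ = 2, remainder 0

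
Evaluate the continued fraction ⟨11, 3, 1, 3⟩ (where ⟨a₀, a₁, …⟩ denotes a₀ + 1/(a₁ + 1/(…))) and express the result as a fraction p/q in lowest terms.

a_0 = 11: 11/1
a_1 = 3: 34/3
a_2 = 1: 45/4
a_3 = 3: 169/15

169/15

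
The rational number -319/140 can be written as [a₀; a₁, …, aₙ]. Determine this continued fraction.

Apply division with remainder until the remainder is 0:
⌊-319/140⌋ = -3, remainder 101
⌊140/101⌋ = 1, remainder 39
⌊101/39⌋ = 2, remainder 23
⌊39/23⌋ = 1, remainder 16
⌊23/16⌋ = 1, remainder 7
⌊16/7⌋ = 2, remainder 2
⌊7/2⌋ = 3, remainder 1
⌊2/1⌋ = 2, remainder 0

[-3; 1, 2, 1, 1, 2, 3, 2]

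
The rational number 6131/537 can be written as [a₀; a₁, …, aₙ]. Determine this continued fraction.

[11; 2, 2, 1, 1, 14, 3]

6131 = 11·537 + 224, so a_0 = 11
537 = 2·224 + 89, so a_1 = 2
224 = 2·89 + 46, so a_2 = 2
89 = 1·46 + 43, so a_3 = 1
46 = 1·43 + 3, so a_4 = 1
43 = 14·3 + 1, so a_5 = 14
3 = 3·1 + 0, so a_6 = 3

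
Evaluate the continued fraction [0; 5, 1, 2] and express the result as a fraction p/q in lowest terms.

3/17

Start with 2.
1 + 1/(2/1) = 1 + 1/2 = 3/2
5 + 1/(3/2) = 5 + 2/3 = 17/3
0 + 1/(17/3) = 0 + 3/17 = 3/17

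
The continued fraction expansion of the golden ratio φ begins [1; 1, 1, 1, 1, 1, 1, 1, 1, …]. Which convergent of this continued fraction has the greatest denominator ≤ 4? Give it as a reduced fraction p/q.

a_0 = 1: 1/1  (≤ bound)
a_1 = 1: 2/1  (≤ bound)
a_2 = 1: 3/2  (≤ bound)
a_3 = 1: 5/3  (≤ bound)
a_4 = 1: 8/5  (> 4, stop)

5/3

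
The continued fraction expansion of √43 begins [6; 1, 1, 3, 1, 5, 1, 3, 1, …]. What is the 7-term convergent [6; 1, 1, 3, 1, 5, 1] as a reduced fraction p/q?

a_0 = 6: 6/1
a_1 = 1: 7/1
a_2 = 1: 13/2
a_3 = 3: 46/7
a_4 = 1: 59/9
a_5 = 5: 341/52
a_6 = 1: 400/61

400/61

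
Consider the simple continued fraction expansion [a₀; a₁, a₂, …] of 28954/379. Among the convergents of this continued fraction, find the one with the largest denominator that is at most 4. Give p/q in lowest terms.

229/3

List convergents until the denominator exceeds the bound:
a_0 = 76: 76/1  (≤ bound)
a_1 = 2: 153/2  (≤ bound)
a_2 = 1: 229/3  (≤ bound)
a_3 = 1: 382/5  (> 4, stop)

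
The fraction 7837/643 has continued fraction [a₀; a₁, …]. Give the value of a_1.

⌊7837/643⌋ = 12, remainder 121
⌊643/121⌋ = 5, remainder 38

5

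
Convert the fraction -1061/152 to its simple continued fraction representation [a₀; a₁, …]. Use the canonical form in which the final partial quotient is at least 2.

[-7; 50, 1, 2]

Run the Euclidean algorithm, recording each quotient:
-1061 = -7·152 + 3, so a_0 = -7
152 = 50·3 + 2, so a_1 = 50
3 = 1·2 + 1, so a_2 = 1
2 = 2·1 + 0, so a_3 = 2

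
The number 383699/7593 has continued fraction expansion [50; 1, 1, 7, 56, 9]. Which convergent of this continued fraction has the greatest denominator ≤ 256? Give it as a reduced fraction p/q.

a_0 = 50: 50/1  (≤ bound)
a_1 = 1: 51/1  (≤ bound)
a_2 = 1: 101/2  (≤ bound)
a_3 = 7: 758/15  (≤ bound)
a_4 = 56: 42549/842  (> 256, stop)

758/15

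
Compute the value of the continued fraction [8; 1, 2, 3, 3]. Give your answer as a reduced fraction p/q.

287/33

Collapse the nested fraction from the inside out:
Start with 3.
3 + 1/(3/1) = 3 + 1/3 = 10/3
2 + 1/(10/3) = 2 + 3/10 = 23/10
1 + 1/(23/10) = 1 + 10/23 = 33/23
8 + 1/(33/23) = 8 + 23/33 = 287/33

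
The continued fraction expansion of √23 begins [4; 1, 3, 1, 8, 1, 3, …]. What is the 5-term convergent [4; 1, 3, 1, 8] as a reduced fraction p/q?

Start with 8.
1 + 1/(8/1) = 1 + 1/8 = 9/8
3 + 1/(9/8) = 3 + 8/9 = 35/9
1 + 1/(35/9) = 1 + 9/35 = 44/35
4 + 1/(44/35) = 4 + 35/44 = 211/44

211/44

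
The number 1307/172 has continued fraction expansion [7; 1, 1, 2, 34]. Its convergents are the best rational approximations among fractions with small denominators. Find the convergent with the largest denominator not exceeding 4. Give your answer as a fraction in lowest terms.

List convergents until the denominator exceeds the bound:
a_0 = 7: 7/1  (≤ bound)
a_1 = 1: 8/1  (≤ bound)
a_2 = 1: 15/2  (≤ bound)
a_3 = 2: 38/5  (> 4, stop)

15/2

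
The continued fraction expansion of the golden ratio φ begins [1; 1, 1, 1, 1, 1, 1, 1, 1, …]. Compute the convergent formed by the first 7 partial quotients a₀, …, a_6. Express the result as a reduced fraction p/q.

21/13

Work from the innermost term outward:
Start with 1.
1 + 1/(1/1) = 1 + 1/1 = 2/1
1 + 1/(2/1) = 1 + 1/2 = 3/2
1 + 1/(3/2) = 1 + 2/3 = 5/3
1 + 1/(5/3) = 1 + 3/5 = 8/5
1 + 1/(8/5) = 1 + 5/8 = 13/8
1 + 1/(13/8) = 1 + 8/13 = 21/13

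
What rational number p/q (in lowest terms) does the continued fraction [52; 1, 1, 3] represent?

Start with 3.
1 + 1/(3/1) = 1 + 1/3 = 4/3
1 + 1/(4/3) = 1 + 3/4 = 7/4
52 + 1/(7/4) = 52 + 4/7 = 368/7

368/7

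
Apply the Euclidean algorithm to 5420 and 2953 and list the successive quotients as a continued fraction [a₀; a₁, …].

5420 ÷ 2953 → quotient 1, remainder 2467
2953 ÷ 2467 → quotient 1, remainder 486
2467 ÷ 486 → quotient 5, remainder 37
486 ÷ 37 → quotient 13, remainder 5
37 ÷ 5 → quotient 7, remainder 2
5 ÷ 2 → quotient 2, remainder 1
2 ÷ 1 → quotient 2, remainder 0

[1; 1, 5, 13, 7, 2, 2]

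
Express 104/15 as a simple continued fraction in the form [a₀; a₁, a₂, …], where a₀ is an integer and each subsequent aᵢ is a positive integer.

[6; 1, 14]

Run the Euclidean algorithm, recording each quotient:
⌊104/15⌋ = 6, remainder 14
⌊15/14⌋ = 1, remainder 1
⌊14/1⌋ = 14, remainder 0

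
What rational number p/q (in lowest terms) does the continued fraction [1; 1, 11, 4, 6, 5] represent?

3029/1579

a_0 = 1: 1/1
a_1 = 1: 2/1
a_2 = 11: 23/12
a_3 = 4: 94/49
a_4 = 6: 587/306
a_5 = 5: 3029/1579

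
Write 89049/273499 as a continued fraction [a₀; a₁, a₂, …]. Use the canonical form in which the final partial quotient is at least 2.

[0; 3, 14, 52, 2, 60]

Apply division with remainder until the remainder is 0:
⌊89049/273499⌋ = 0, remainder 89049
⌊273499/89049⌋ = 3, remainder 6352
⌊89049/6352⌋ = 14, remainder 121
⌊6352/121⌋ = 52, remainder 60
⌊121/60⌋ = 2, remainder 1
⌊60/1⌋ = 60, remainder 0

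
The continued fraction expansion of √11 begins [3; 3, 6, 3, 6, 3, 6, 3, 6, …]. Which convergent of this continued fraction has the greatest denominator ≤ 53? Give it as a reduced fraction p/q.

63/19

a_0 = 3: 3/1  (≤ bound)
a_1 = 3: 10/3  (≤ bound)
a_2 = 6: 63/19  (≤ bound)
a_3 = 3: 199/60  (> 53, stop)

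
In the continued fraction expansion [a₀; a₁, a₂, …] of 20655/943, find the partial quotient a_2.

9

20655 ÷ 943 → quotient 21, remainder 852
943 ÷ 852 → quotient 1, remainder 91
852 ÷ 91 → quotient 9, remainder 33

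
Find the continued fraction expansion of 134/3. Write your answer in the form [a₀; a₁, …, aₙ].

134 = 44·3 + 2, so a_0 = 44
3 = 1·2 + 1, so a_1 = 1
2 = 2·1 + 0, so a_2 = 2

[44; 1, 2]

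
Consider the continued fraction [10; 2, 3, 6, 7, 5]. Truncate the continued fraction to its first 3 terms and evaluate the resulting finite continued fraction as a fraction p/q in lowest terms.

Work from the innermost term outward:
Start with 3.
2 + 1/(3/1) = 2 + 1/3 = 7/3
10 + 1/(7/3) = 10 + 3/7 = 73/7

73/7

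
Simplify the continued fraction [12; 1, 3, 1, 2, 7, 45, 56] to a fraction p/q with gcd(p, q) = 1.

Work from the innermost term outward:
Start with 56.
45 + 1/(56/1) = 45 + 1/56 = 2521/56
7 + 1/(2521/56) = 7 + 56/2521 = 17703/2521
2 + 1/(17703/2521) = 2 + 2521/17703 = 37927/17703
1 + 1/(37927/17703) = 1 + 17703/37927 = 55630/37927
3 + 1/(55630/37927) = 3 + 37927/55630 = 204817/55630
1 + 1/(204817/55630) = 1 + 55630/204817 = 260447/204817
12 + 1/(260447/204817) = 12 + 204817/260447 = 3330181/260447

3330181/260447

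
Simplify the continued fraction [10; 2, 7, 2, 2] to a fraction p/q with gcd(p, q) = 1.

Compute successive convergents:
a_0 = 10: 10/1
a_1 = 2: 21/2
a_2 = 7: 157/15
a_3 = 2: 335/32
a_4 = 2: 827/79

827/79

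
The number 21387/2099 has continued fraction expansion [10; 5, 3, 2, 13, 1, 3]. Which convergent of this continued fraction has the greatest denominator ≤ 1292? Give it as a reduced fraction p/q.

List convergents until the denominator exceeds the bound:
a_0 = 10: 10/1  (≤ bound)
a_1 = 5: 51/5  (≤ bound)
a_2 = 3: 163/16  (≤ bound)
a_3 = 2: 377/37  (≤ bound)
a_4 = 13: 5064/497  (≤ bound)
a_5 = 1: 5441/534  (≤ bound)
a_6 = 3: 21387/2099  (> 1292, stop)

5441/534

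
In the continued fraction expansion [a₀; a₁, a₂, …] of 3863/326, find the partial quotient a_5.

1

Repeatedly divide and take the remainder:
3863 = 11·326 + 277, so a_0 = 11
326 = 1·277 + 49, so a_1 = 1
277 = 5·49 + 32, so a_2 = 5
49 = 1·32 + 17, so a_3 = 1
32 = 1·17 + 15, so a_4 = 1
17 = 1·15 + 2, so a_5 = 1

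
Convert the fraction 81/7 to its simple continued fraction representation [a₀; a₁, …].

[11; 1, 1, 3]

⌊81/7⌋ = 11, remainder 4
⌊7/4⌋ = 1, remainder 3
⌊4/3⌋ = 1, remainder 1
⌊3/1⌋ = 3, remainder 0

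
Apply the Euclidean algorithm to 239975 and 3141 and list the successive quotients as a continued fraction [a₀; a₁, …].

⌊239975/3141⌋ = 76, remainder 1259
⌊3141/1259⌋ = 2, remainder 623
⌊1259/623⌋ = 2, remainder 13
⌊623/13⌋ = 47, remainder 12
⌊13/12⌋ = 1, remainder 1
⌊12/1⌋ = 12, remainder 0

[76; 2, 2, 47, 1, 12]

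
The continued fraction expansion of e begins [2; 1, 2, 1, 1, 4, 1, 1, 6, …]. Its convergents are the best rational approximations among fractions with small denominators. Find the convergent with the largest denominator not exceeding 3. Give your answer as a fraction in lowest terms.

8/3

List convergents until the denominator exceeds the bound:
a_0 = 2: 2/1  (≤ bound)
a_1 = 1: 3/1  (≤ bound)
a_2 = 2: 8/3  (≤ bound)
a_3 = 1: 11/4  (> 3, stop)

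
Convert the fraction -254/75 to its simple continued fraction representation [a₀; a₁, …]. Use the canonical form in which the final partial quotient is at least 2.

[-4; 1, 1, 1, 1, 2, 2, 2]

Repeatedly divide and take the remainder:
-254 ÷ 75 → quotient -4, remainder 46
75 ÷ 46 → quotient 1, remainder 29
46 ÷ 29 → quotient 1, remainder 17
29 ÷ 17 → quotient 1, remainder 12
17 ÷ 12 → quotient 1, remainder 5
12 ÷ 5 → quotient 2, remainder 2
5 ÷ 2 → quotient 2, remainder 1
2 ÷ 1 → quotient 2, remainder 0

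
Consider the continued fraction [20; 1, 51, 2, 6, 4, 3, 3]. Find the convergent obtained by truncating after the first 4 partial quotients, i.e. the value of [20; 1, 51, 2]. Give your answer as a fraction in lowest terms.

Work from the innermost term outward:
Start with 2.
51 + 1/(2/1) = 51 + 1/2 = 103/2
1 + 1/(103/2) = 1 + 2/103 = 105/103
20 + 1/(105/103) = 20 + 103/105 = 2203/105

2203/105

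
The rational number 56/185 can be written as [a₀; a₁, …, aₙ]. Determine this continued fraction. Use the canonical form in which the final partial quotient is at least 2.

[0; 3, 3, 3, 2, 2]

⌊56/185⌋ = 0, remainder 56
⌊185/56⌋ = 3, remainder 17
⌊56/17⌋ = 3, remainder 5
⌊17/5⌋ = 3, remainder 2
⌊5/2⌋ = 2, remainder 1
⌊2/1⌋ = 2, remainder 0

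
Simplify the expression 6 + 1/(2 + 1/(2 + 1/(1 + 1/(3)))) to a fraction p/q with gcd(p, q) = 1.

167/26

Use the convergent recurrence hₖ = aₖ·hₖ₋₁ + hₖ₋₂ (and likewise for the denominators kₖ):
a_0 = 6: 6/1
a_1 = 2: 13/2
a_2 = 2: 32/5
a_3 = 1: 45/7
a_4 = 3: 167/26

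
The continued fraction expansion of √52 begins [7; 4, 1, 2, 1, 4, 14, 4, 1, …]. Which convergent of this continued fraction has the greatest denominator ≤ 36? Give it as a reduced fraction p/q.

137/19

a_0 = 7: 7/1  (≤ bound)
a_1 = 4: 29/4  (≤ bound)
a_2 = 1: 36/5  (≤ bound)
a_3 = 2: 101/14  (≤ bound)
a_4 = 1: 137/19  (≤ bound)
a_5 = 4: 649/90  (> 36, stop)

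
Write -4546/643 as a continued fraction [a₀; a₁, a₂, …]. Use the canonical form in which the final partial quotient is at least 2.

Run the Euclidean algorithm, recording each quotient:
⌊-4546/643⌋ = -8, remainder 598
⌊643/598⌋ = 1, remainder 45
⌊598/45⌋ = 13, remainder 13
⌊45/13⌋ = 3, remainder 6
⌊13/6⌋ = 2, remainder 1
⌊6/1⌋ = 6, remainder 0

[-8; 1, 13, 3, 2, 6]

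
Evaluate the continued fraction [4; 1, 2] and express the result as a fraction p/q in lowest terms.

Start with 2.
1 + 1/(2/1) = 1 + 1/2 = 3/2
4 + 1/(3/2) = 4 + 2/3 = 14/3

14/3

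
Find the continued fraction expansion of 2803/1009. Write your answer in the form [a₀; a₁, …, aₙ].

2803 = 2·1009 + 785, so a_0 = 2
1009 = 1·785 + 224, so a_1 = 1
785 = 3·224 + 113, so a_2 = 3
224 = 1·113 + 111, so a_3 = 1
113 = 1·111 + 2, so a_4 = 1
111 = 55·2 + 1, so a_5 = 55
2 = 2·1 + 0, so a_6 = 2

[2; 1, 3, 1, 1, 55, 2]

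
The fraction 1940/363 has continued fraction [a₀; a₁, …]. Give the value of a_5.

1940 = 5·363 + 125, so a_0 = 5
363 = 2·125 + 113, so a_1 = 2
125 = 1·113 + 12, so a_2 = 1
113 = 9·12 + 5, so a_3 = 9
12 = 2·5 + 2, so a_4 = 2
5 = 2·2 + 1, so a_5 = 2

2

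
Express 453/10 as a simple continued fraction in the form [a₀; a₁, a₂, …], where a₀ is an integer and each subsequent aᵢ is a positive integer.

[45; 3, 3]

453 = 45·10 + 3, so a_0 = 45
10 = 3·3 + 1, so a_1 = 3
3 = 3·1 + 0, so a_2 = 3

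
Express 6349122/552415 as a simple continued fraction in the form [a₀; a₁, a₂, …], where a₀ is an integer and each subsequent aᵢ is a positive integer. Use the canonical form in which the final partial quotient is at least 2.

6349122 = 11·552415 + 272557, so a_0 = 11
552415 = 2·272557 + 7301, so a_1 = 2
272557 = 37·7301 + 2420, so a_2 = 37
7301 = 3·2420 + 41, so a_3 = 3
2420 = 59·41 + 1, so a_4 = 59
41 = 41·1 + 0, so a_5 = 41

[11; 2, 37, 3, 59, 41]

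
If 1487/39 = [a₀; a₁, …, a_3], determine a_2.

1

⌊1487/39⌋ = 38, remainder 5
⌊39/5⌋ = 7, remainder 4
⌊5/4⌋ = 1, remainder 1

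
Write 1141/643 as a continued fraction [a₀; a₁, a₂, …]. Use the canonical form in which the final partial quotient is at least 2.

1141 ÷ 643 → quotient 1, remainder 498
643 ÷ 498 → quotient 1, remainder 145
498 ÷ 145 → quotient 3, remainder 63
145 ÷ 63 → quotient 2, remainder 19
63 ÷ 19 → quotient 3, remainder 6
19 ÷ 6 → quotient 3, remainder 1
6 ÷ 1 → quotient 6, remainder 0

[1; 1, 3, 2, 3, 3, 6]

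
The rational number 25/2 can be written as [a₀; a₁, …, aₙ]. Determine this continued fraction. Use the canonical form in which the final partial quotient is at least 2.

[12; 2]

25 = 12·2 + 1, so a_0 = 12
2 = 2·1 + 0, so a_1 = 2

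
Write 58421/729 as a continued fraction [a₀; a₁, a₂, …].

[80; 7, 4, 1, 1, 2, 4]

Run the Euclidean algorithm, recording each quotient:
58421 = 80·729 + 101, so a_0 = 80
729 = 7·101 + 22, so a_1 = 7
101 = 4·22 + 13, so a_2 = 4
22 = 1·13 + 9, so a_3 = 1
13 = 1·9 + 4, so a_4 = 1
9 = 2·4 + 1, so a_5 = 2
4 = 4·1 + 0, so a_6 = 4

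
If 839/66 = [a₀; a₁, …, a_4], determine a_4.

839 ÷ 66 → quotient 12, remainder 47
66 ÷ 47 → quotient 1, remainder 19
47 ÷ 19 → quotient 2, remainder 9
19 ÷ 9 → quotient 2, remainder 1
9 ÷ 1 → quotient 9, remainder 0

9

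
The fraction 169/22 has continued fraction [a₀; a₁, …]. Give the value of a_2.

169 ÷ 22 → quotient 7, remainder 15
22 ÷ 15 → quotient 1, remainder 7
15 ÷ 7 → quotient 2, remainder 1

2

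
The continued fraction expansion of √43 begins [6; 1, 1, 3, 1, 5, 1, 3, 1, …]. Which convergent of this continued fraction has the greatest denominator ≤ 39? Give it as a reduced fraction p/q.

59/9

a_0 = 6: 6/1  (≤ bound)
a_1 = 1: 7/1  (≤ bound)
a_2 = 1: 13/2  (≤ bound)
a_3 = 3: 46/7  (≤ bound)
a_4 = 1: 59/9  (≤ bound)
a_5 = 5: 341/52  (> 39, stop)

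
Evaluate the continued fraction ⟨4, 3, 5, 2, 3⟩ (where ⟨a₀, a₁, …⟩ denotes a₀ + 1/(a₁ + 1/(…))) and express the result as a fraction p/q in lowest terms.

522/121

a_0 = 4: 4/1
a_1 = 3: 13/3
a_2 = 5: 69/16
a_3 = 2: 151/35
a_4 = 3: 522/121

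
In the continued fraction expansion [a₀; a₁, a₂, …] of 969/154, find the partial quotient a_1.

Apply division with remainder until the remainder is 0:
969 ÷ 154 → quotient 6, remainder 45
154 ÷ 45 → quotient 3, remainder 19

3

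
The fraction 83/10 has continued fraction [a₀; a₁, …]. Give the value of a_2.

3

⌊83/10⌋ = 8, remainder 3
⌊10/3⌋ = 3, remainder 1
⌊3/1⌋ = 3, remainder 0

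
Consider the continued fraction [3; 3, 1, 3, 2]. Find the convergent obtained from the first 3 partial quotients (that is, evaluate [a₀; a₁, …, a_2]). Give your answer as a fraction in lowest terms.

13/4

Work from the innermost term outward:
Start with 1.
3 + 1/(1/1) = 3 + 1/1 = 4/1
3 + 1/(4/1) = 3 + 1/4 = 13/4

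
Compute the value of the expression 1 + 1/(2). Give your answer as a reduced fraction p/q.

Use the convergent recurrence hₖ = aₖ·hₖ₋₁ + hₖ₋₂ (and likewise for the denominators kₖ):
a_0 = 1: 1/1
a_1 = 2: 3/2

3/2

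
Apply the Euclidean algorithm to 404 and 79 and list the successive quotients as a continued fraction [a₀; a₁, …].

[5; 8, 1, 3, 2]

404 ÷ 79 → quotient 5, remainder 9
79 ÷ 9 → quotient 8, remainder 7
9 ÷ 7 → quotient 1, remainder 2
7 ÷ 2 → quotient 3, remainder 1
2 ÷ 1 → quotient 2, remainder 0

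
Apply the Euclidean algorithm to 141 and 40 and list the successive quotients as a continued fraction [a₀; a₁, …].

[3; 1, 1, 9, 2]

Repeatedly divide and take the remainder:
⌊141/40⌋ = 3, remainder 21
⌊40/21⌋ = 1, remainder 19
⌊21/19⌋ = 1, remainder 2
⌊19/2⌋ = 9, remainder 1
⌊2/1⌋ = 2, remainder 0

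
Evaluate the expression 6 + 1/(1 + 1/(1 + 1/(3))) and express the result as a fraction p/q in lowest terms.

Start with 3.
1 + 1/(3/1) = 1 + 1/3 = 4/3
1 + 1/(4/3) = 1 + 3/4 = 7/4
6 + 1/(7/4) = 6 + 4/7 = 46/7

46/7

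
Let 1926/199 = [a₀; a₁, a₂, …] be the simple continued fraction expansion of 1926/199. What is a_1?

1926 ÷ 199 → quotient 9, remainder 135
199 ÷ 135 → quotient 1, remainder 64

1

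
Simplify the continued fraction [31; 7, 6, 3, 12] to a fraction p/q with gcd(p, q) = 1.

Start with 12.
3 + 1/(12/1) = 3 + 1/12 = 37/12
6 + 1/(37/12) = 6 + 12/37 = 234/37
7 + 1/(234/37) = 7 + 37/234 = 1675/234
31 + 1/(1675/234) = 31 + 234/1675 = 52159/1675

52159/1675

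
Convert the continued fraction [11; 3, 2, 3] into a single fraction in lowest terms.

271/24

Build up convergents one term at a time:
a_0 = 11: 11/1
a_1 = 3: 34/3
a_2 = 2: 79/7
a_3 = 3: 271/24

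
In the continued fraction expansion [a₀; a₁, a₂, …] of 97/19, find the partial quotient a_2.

2

Repeatedly divide and take the remainder:
97 ÷ 19 → quotient 5, remainder 2
19 ÷ 2 → quotient 9, remainder 1
2 ÷ 1 → quotient 2, remainder 0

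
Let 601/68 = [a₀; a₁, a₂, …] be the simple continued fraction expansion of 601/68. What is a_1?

1

601 = 8·68 + 57, so a_0 = 8
68 = 1·57 + 11, so a_1 = 1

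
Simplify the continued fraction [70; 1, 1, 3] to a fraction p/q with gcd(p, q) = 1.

Compute successive convergents:
a_0 = 70: 70/1
a_1 = 1: 71/1
a_2 = 1: 141/2
a_3 = 3: 494/7

494/7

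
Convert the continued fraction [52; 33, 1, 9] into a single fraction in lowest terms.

17638/339

Start with 9.
1 + 1/(9/1) = 1 + 1/9 = 10/9
33 + 1/(10/9) = 33 + 9/10 = 339/10
52 + 1/(339/10) = 52 + 10/339 = 17638/339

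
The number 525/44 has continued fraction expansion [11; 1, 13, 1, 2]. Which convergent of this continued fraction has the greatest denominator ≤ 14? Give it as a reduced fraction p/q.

167/14

List convergents until the denominator exceeds the bound:
a_0 = 11: 11/1  (≤ bound)
a_1 = 1: 12/1  (≤ bound)
a_2 = 13: 167/14  (≤ bound)
a_3 = 1: 179/15  (> 14, stop)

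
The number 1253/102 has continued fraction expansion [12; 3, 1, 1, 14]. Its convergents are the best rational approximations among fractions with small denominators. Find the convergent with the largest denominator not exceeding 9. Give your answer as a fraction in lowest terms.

a_0 = 12: 12/1  (≤ bound)
a_1 = 3: 37/3  (≤ bound)
a_2 = 1: 49/4  (≤ bound)
a_3 = 1: 86/7  (≤ bound)
a_4 = 14: 1253/102  (> 9, stop)

86/7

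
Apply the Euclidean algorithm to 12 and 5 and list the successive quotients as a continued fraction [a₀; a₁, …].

[2; 2, 2]

⌊12/5⌋ = 2, remainder 2
⌊5/2⌋ = 2, remainder 1
⌊2/1⌋ = 2, remainder 0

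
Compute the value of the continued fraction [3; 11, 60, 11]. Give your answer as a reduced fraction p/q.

Start with 11.
60 + 1/(11/1) = 60 + 1/11 = 661/11
11 + 1/(661/11) = 11 + 11/661 = 7282/661
3 + 1/(7282/661) = 3 + 661/7282 = 22507/7282

22507/7282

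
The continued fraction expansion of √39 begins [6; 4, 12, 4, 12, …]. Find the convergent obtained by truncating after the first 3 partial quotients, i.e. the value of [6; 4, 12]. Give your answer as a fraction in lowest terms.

306/49

Compute successive convergents:
a_0 = 6: 6/1
a_1 = 4: 25/4
a_2 = 12: 306/49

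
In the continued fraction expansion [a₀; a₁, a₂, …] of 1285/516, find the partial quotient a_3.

3

1285 ÷ 516 → quotient 2, remainder 253
516 ÷ 253 → quotient 2, remainder 10
253 ÷ 10 → quotient 25, remainder 3
10 ÷ 3 → quotient 3, remainder 1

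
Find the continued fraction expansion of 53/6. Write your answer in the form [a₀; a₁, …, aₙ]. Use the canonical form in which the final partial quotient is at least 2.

[8; 1, 5]

Apply division with remainder until the remainder is 0:
⌊53/6⌋ = 8, remainder 5
⌊6/5⌋ = 1, remainder 1
⌊5/1⌋ = 5, remainder 0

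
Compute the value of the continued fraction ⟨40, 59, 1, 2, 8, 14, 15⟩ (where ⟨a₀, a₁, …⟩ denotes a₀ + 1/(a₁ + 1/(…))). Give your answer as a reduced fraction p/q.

Start with 15.
14 + 1/(15/1) = 14 + 1/15 = 211/15
8 + 1/(211/15) = 8 + 15/211 = 1703/211
2 + 1/(1703/211) = 2 + 211/1703 = 3617/1703
1 + 1/(3617/1703) = 1 + 1703/3617 = 5320/3617
59 + 1/(5320/3617) = 59 + 3617/5320 = 317497/5320
40 + 1/(317497/5320) = 40 + 5320/317497 = 12705200/317497

12705200/317497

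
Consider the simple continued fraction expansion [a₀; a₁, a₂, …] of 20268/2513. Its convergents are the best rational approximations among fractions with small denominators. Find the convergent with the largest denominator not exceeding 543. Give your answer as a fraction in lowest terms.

List convergents until the denominator exceeds the bound:
a_0 = 8: 8/1  (≤ bound)
a_1 = 15: 121/15  (≤ bound)
a_2 = 3: 371/46  (≤ bound)
a_3 = 10: 3831/475  (≤ bound)
a_4 = 1: 4202/521  (≤ bound)
a_5 = 1: 8033/996  (> 543, stop)

4202/521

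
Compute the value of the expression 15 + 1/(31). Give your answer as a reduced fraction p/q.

Work from the innermost term outward:
Start with 31.
15 + 1/(31/1) = 15 + 1/31 = 466/31

466/31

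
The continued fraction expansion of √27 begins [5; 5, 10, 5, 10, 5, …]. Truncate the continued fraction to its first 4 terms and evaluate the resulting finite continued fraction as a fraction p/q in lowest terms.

1351/260

a_0 = 5: 5/1
a_1 = 5: 26/5
a_2 = 10: 265/51
a_3 = 5: 1351/260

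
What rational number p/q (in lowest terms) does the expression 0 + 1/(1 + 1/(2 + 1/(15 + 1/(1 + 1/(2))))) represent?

97/144

Use the convergent recurrence hₖ = aₖ·hₖ₋₁ + hₖ₋₂ (and likewise for the denominators kₖ):
a_0 = 0: 0/1
a_1 = 1: 1/1
a_2 = 2: 2/3
a_3 = 15: 31/46
a_4 = 1: 33/49
a_5 = 2: 97/144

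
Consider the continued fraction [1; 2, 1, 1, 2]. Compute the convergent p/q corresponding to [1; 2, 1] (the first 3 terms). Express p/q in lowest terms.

Collapse the nested fraction from the inside out:
Start with 1.
2 + 1/(1/1) = 2 + 1/1 = 3/1
1 + 1/(3/1) = 1 + 1/3 = 4/3

4/3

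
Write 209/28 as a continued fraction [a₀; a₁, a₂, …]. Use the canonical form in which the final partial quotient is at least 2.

[7; 2, 6, 2]

Apply division with remainder until the remainder is 0:
209 = 7·28 + 13, so a_0 = 7
28 = 2·13 + 2, so a_1 = 2
13 = 6·2 + 1, so a_2 = 6
2 = 2·1 + 0, so a_3 = 2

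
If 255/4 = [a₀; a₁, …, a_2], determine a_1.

255 = 63·4 + 3, so a_0 = 63
4 = 1·3 + 1, so a_1 = 1

1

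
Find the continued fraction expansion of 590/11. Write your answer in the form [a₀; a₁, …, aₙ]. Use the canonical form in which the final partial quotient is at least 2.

[53; 1, 1, 1, 3]

Repeatedly divide and take the remainder:
⌊590/11⌋ = 53, remainder 7
⌊11/7⌋ = 1, remainder 4
⌊7/4⌋ = 1, remainder 3
⌊4/3⌋ = 1, remainder 1
⌊3/1⌋ = 3, remainder 0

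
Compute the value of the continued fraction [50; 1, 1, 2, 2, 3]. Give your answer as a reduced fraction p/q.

a_0 = 50: 50/1
a_1 = 1: 51/1
a_2 = 1: 101/2
a_3 = 2: 253/5
a_4 = 2: 607/12
a_5 = 3: 2074/41

2074/41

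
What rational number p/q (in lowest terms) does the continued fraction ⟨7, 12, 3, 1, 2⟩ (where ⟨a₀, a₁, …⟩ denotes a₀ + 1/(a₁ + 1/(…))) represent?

Compute successive convergents:
a_0 = 7: 7/1
a_1 = 12: 85/12
a_2 = 3: 262/37
a_3 = 1: 347/49
a_4 = 2: 956/135

956/135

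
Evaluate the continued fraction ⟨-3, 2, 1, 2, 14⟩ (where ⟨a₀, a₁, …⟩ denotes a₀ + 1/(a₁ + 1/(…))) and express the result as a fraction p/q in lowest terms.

Start with 14.
2 + 1/(14/1) = 2 + 1/14 = 29/14
1 + 1/(29/14) = 1 + 14/29 = 43/29
2 + 1/(43/29) = 2 + 29/43 = 115/43
-3 + 1/(115/43) = -3 + 43/115 = -302/115

-302/115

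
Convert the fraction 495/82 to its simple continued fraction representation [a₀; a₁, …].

Repeatedly divide and take the remainder:
495 ÷ 82 → quotient 6, remainder 3
82 ÷ 3 → quotient 27, remainder 1
3 ÷ 1 → quotient 3, remainder 0

[6; 27, 3]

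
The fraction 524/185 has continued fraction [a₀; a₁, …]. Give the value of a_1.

524 = 2·185 + 154, so a_0 = 2
185 = 1·154 + 31, so a_1 = 1

1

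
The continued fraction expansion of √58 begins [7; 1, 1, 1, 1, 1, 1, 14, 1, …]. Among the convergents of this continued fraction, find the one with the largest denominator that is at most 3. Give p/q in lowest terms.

List convergents until the denominator exceeds the bound:
a_0 = 7: 7/1  (≤ bound)
a_1 = 1: 8/1  (≤ bound)
a_2 = 1: 15/2  (≤ bound)
a_3 = 1: 23/3  (≤ bound)
a_4 = 1: 38/5  (> 3, stop)

23/3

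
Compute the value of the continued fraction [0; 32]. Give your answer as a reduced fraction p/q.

Compute successive convergents:
a_0 = 0: 0/1
a_1 = 32: 1/32

1/32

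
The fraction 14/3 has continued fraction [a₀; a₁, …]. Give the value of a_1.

14 ÷ 3 → quotient 4, remainder 2
3 ÷ 2 → quotient 1, remainder 1

1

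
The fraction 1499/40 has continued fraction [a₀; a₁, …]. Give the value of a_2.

9

1499 = 37·40 + 19, so a_0 = 37
40 = 2·19 + 2, so a_1 = 2
19 = 9·2 + 1, so a_2 = 9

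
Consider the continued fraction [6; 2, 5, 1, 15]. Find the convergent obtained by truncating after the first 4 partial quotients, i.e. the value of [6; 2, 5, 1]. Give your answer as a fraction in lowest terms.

Starting at the tail and folding back:
Start with 1.
5 + 1/(1/1) = 5 + 1/1 = 6/1
2 + 1/(6/1) = 2 + 1/6 = 13/6
6 + 1/(13/6) = 6 + 6/13 = 84/13

84/13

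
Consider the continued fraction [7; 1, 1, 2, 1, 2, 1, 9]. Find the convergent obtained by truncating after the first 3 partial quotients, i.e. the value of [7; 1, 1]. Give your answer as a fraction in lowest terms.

15/2

a_0 = 7: 7/1
a_1 = 1: 8/1
a_2 = 1: 15/2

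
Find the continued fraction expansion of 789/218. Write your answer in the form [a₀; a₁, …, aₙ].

Run the Euclidean algorithm, recording each quotient:
789 ÷ 218 → quotient 3, remainder 135
218 ÷ 135 → quotient 1, remainder 83
135 ÷ 83 → quotient 1, remainder 52
83 ÷ 52 → quotient 1, remainder 31
52 ÷ 31 → quotient 1, remainder 21
31 ÷ 21 → quotient 1, remainder 10
21 ÷ 10 → quotient 2, remainder 1
10 ÷ 1 → quotient 10, remainder 0

[3; 1, 1, 1, 1, 1, 2, 10]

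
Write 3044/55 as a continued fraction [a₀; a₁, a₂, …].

Run the Euclidean algorithm, recording each quotient:
⌊3044/55⌋ = 55, remainder 19
⌊55/19⌋ = 2, remainder 17
⌊19/17⌋ = 1, remainder 2
⌊17/2⌋ = 8, remainder 1
⌊2/1⌋ = 2, remainder 0

[55; 2, 1, 8, 2]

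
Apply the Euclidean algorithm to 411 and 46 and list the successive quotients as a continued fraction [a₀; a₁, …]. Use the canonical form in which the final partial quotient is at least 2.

[8; 1, 14, 3]

Apply division with remainder until the remainder is 0:
⌊411/46⌋ = 8, remainder 43
⌊46/43⌋ = 1, remainder 3
⌊43/3⌋ = 14, remainder 1
⌊3/1⌋ = 3, remainder 0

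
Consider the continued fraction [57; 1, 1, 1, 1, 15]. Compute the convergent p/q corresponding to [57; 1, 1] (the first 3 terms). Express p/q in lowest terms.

Start with 1.
1 + 1/(1/1) = 1 + 1/1 = 2/1
57 + 1/(2/1) = 57 + 1/2 = 115/2

115/2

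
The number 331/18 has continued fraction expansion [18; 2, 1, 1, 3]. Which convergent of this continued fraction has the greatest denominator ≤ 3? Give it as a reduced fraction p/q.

a_0 = 18: 18/1  (≤ bound)
a_1 = 2: 37/2  (≤ bound)
a_2 = 1: 55/3  (≤ bound)
a_3 = 1: 92/5  (> 3, stop)

55/3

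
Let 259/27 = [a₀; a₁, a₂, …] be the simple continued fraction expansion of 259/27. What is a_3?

Apply division with remainder until the remainder is 0:
259 ÷ 27 → quotient 9, remainder 16
27 ÷ 16 → quotient 1, remainder 11
16 ÷ 11 → quotient 1, remainder 5
11 ÷ 5 → quotient 2, remainder 1

2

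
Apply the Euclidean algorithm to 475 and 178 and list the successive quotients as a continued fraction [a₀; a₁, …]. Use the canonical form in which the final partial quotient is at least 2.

[2; 1, 2, 59]

Apply division with remainder until the remainder is 0:
475 ÷ 178 → quotient 2, remainder 119
178 ÷ 119 → quotient 1, remainder 59
119 ÷ 59 → quotient 2, remainder 1
59 ÷ 1 → quotient 59, remainder 0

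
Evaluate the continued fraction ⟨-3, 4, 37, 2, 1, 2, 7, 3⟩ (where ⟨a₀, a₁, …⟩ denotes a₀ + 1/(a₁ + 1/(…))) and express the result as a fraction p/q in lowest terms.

Build up convergents one term at a time:
a_0 = -3: -3/1
a_1 = 4: -11/4
a_2 = 37: -410/149
a_3 = 2: -831/302
a_4 = 1: -1241/451
a_5 = 2: -3313/1204
a_6 = 7: -24432/8879
a_7 = 3: -76609/27841

-76609/27841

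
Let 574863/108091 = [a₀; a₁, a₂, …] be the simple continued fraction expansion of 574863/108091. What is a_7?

⌊574863/108091⌋ = 5, remainder 34408
⌊108091/34408⌋ = 3, remainder 4867
⌊34408/4867⌋ = 7, remainder 339
⌊4867/339⌋ = 14, remainder 121
⌊339/121⌋ = 2, remainder 97
⌊121/97⌋ = 1, remainder 24
⌊97/24⌋ = 4, remainder 1
⌊24/1⌋ = 24, remainder 0

24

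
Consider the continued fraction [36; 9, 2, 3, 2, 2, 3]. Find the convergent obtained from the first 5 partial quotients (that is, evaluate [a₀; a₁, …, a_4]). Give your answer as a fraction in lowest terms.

Collapse the nested fraction from the inside out:
Start with 2.
3 + 1/(2/1) = 3 + 1/2 = 7/2
2 + 1/(7/2) = 2 + 2/7 = 16/7
9 + 1/(16/7) = 9 + 7/16 = 151/16
36 + 1/(151/16) = 36 + 16/151 = 5452/151

5452/151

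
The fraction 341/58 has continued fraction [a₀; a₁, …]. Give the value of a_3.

341 = 5·58 + 51, so a_0 = 5
58 = 1·51 + 7, so a_1 = 1
51 = 7·7 + 2, so a_2 = 7
7 = 3·2 + 1, so a_3 = 3

3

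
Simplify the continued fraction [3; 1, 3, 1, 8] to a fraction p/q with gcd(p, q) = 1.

Start with 8.
1 + 1/(8/1) = 1 + 1/8 = 9/8
3 + 1/(9/8) = 3 + 8/9 = 35/9
1 + 1/(35/9) = 1 + 9/35 = 44/35
3 + 1/(44/35) = 3 + 35/44 = 167/44

167/44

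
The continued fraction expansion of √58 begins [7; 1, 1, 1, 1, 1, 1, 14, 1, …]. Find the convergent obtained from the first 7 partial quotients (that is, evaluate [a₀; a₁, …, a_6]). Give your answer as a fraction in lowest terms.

99/13

Collapse the nested fraction from the inside out:
Start with 1.
1 + 1/(1/1) = 1 + 1/1 = 2/1
1 + 1/(2/1) = 1 + 1/2 = 3/2
1 + 1/(3/2) = 1 + 2/3 = 5/3
1 + 1/(5/3) = 1 + 3/5 = 8/5
1 + 1/(8/5) = 1 + 5/8 = 13/8
7 + 1/(13/8) = 7 + 8/13 = 99/13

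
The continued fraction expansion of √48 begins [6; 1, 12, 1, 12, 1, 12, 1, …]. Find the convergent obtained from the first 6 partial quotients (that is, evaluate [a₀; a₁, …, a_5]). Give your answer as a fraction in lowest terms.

1351/195

Start with 1.
12 + 1/(1/1) = 12 + 1/1 = 13/1
1 + 1/(13/1) = 1 + 1/13 = 14/13
12 + 1/(14/13) = 12 + 13/14 = 181/14
1 + 1/(181/14) = 1 + 14/181 = 195/181
6 + 1/(195/181) = 6 + 181/195 = 1351/195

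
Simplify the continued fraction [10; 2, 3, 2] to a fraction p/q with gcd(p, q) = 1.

Start with 2.
3 + 1/(2/1) = 3 + 1/2 = 7/2
2 + 1/(7/2) = 2 + 2/7 = 16/7
10 + 1/(16/7) = 10 + 7/16 = 167/16

167/16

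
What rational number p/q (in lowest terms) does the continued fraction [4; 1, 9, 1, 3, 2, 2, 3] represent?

a_0 = 4: 4/1
a_1 = 1: 5/1
a_2 = 9: 49/10
a_3 = 1: 54/11
a_4 = 3: 211/43
a_5 = 2: 476/97
a_6 = 2: 1163/237
a_7 = 3: 3965/808

3965/808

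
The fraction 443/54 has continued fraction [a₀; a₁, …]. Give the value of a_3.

10

⌊443/54⌋ = 8, remainder 11
⌊54/11⌋ = 4, remainder 10
⌊11/10⌋ = 1, remainder 1
⌊10/1⌋ = 10, remainder 0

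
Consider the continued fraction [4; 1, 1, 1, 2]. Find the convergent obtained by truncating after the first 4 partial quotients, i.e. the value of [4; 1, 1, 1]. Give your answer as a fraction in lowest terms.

14/3

Collapse the nested fraction from the inside out:
Start with 1.
1 + 1/(1/1) = 1 + 1/1 = 2/1
1 + 1/(2/1) = 1 + 1/2 = 3/2
4 + 1/(3/2) = 4 + 2/3 = 14/3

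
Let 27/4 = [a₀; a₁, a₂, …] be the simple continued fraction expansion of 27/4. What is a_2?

Run the Euclidean algorithm, recording each quotient:
⌊27/4⌋ = 6, remainder 3
⌊4/3⌋ = 1, remainder 1
⌊3/1⌋ = 3, remainder 0

3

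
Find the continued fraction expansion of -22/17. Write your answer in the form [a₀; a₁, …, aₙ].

-22 ÷ 17 → quotient -2, remainder 12
17 ÷ 12 → quotient 1, remainder 5
12 ÷ 5 → quotient 2, remainder 2
5 ÷ 2 → quotient 2, remainder 1
2 ÷ 1 → quotient 2, remainder 0

[-2; 1, 2, 2, 2]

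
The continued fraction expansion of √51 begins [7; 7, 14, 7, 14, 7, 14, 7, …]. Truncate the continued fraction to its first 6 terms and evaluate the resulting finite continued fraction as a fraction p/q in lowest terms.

499850/69993

a_0 = 7: 7/1
a_1 = 7: 50/7
a_2 = 14: 707/99
a_3 = 7: 4999/700
a_4 = 14: 70693/9899
a_5 = 7: 499850/69993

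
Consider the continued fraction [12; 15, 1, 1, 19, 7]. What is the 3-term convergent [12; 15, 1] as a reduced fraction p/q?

193/16

Start with 1.
15 + 1/(1/1) = 15 + 1/1 = 16/1
12 + 1/(16/1) = 12 + 1/16 = 193/16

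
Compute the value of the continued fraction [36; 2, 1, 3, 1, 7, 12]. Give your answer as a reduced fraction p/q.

48065/1322

Start with 12.
7 + 1/(12/1) = 7 + 1/12 = 85/12
1 + 1/(85/12) = 1 + 12/85 = 97/85
3 + 1/(97/85) = 3 + 85/97 = 376/97
1 + 1/(376/97) = 1 + 97/376 = 473/376
2 + 1/(473/376) = 2 + 376/473 = 1322/473
36 + 1/(1322/473) = 36 + 473/1322 = 48065/1322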